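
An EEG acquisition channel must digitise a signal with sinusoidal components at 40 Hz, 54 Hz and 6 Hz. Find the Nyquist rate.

108 Hz

Highest-frequency component: 54 Hz.
Nyquist rate = 2 × 54 Hz = 108 Hz.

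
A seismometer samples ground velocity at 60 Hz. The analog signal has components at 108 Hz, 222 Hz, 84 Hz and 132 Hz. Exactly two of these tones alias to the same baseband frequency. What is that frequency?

fs/2 = 30 Hz.
108 Hz mod fs = 48 Hz.
48 Hz > fs/2 = 30 Hz, folds to fs − 48 Hz = 12 Hz.
222 Hz mod fs = 42 Hz.
42 Hz > fs/2 = 30 Hz, folds to fs − 42 Hz = 18 Hz.
84 Hz mod fs = 24 Hz.
24 Hz ≤ fs/2 = 30 Hz, appears at 24 Hz.
132 Hz mod fs = 12 Hz.
12 Hz ≤ fs/2 = 30 Hz, appears at 12 Hz.
108 Hz and 132 Hz both map to 12 Hz.

12 Hz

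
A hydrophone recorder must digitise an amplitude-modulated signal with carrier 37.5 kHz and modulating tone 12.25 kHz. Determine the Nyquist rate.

AM sidebands sit at fc ± fm = 25.25 kHz and 49.75 kHz.
Highest-frequency component: 49.75 kHz.
Nyquist rate = 2 × 49.75 kHz = 99.5 kHz.

99.5 kHz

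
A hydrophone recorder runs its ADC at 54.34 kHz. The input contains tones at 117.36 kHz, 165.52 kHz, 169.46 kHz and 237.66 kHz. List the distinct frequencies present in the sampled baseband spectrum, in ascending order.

fs/2 = 27.17 kHz.
117.36 kHz mod fs = 8.68 kHz.
8.68 kHz ≤ fs/2 = 27.17 kHz, appears at 8.68 kHz.
165.52 kHz mod fs = 2.5 kHz.
2.5 kHz ≤ fs/2 = 27.17 kHz, appears at 2.5 kHz.
169.46 kHz mod fs = 6.44 kHz.
6.44 kHz ≤ fs/2 = 27.17 kHz, appears at 6.44 kHz.
237.66 kHz mod fs = 20.3 kHz.
20.3 kHz ≤ fs/2 = 27.17 kHz, appears at 20.3 kHz.
Distinct values: {2.5 kHz, 6.44 kHz, 8.68 kHz, 20.3 kHz}.

2.5 kHz, 6.44 kHz, 8.68 kHz, 20.3 kHz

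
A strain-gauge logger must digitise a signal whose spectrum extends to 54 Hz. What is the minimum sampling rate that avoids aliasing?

Nyquist rate = 2 × 54 Hz = 108 Hz.

108 Hz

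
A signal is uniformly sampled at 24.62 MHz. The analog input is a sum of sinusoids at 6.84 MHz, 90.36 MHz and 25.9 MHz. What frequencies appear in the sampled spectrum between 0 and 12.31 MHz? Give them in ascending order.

fs/2 = 12.31 MHz.
6.84 MHz ≤ fs/2 = 12.31 MHz, passes unchanged.
90.36 MHz mod fs = 16.5 MHz.
16.5 MHz > fs/2 = 12.31 MHz, folds to fs − 16.5 MHz = 8.12 MHz.
25.9 MHz mod fs = 1.28 MHz.
1.28 MHz ≤ fs/2 = 12.31 MHz, appears at 1.28 MHz.
Distinct values: {1.28 MHz, 6.84 MHz, 8.12 MHz}.

1.28 MHz, 6.84 MHz, 8.12 MHz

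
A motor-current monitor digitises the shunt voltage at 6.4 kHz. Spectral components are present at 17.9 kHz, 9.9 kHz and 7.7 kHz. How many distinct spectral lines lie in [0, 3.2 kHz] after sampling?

2

fs/2 = 3.2 kHz.
17.9 kHz mod fs = 5.1 kHz.
5.1 kHz > fs/2 = 3.2 kHz, folds to fs − 5.1 kHz = 1.3 kHz.
9.9 kHz mod fs = 3.5 kHz.
3.5 kHz > fs/2 = 3.2 kHz, folds to fs − 3.5 kHz = 2.9 kHz.
7.7 kHz mod fs = 1.3 kHz.
1.3 kHz ≤ fs/2 = 3.2 kHz, appears at 1.3 kHz.
Distinct values: {1.3 kHz, 2.9 kHz} → 2.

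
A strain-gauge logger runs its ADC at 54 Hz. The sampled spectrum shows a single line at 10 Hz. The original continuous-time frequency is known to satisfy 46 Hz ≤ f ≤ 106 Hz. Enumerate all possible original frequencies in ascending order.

Frequencies that alias to 10 Hz are k·fs ± 10 Hz for integer k ≥ 0.
k=0: 10 Hz.
k=1: 44 Hz, 64 Hz.
k=2: 98 Hz, 118 Hz.
k=3: 152 Hz, 172 Hz.
Within [46 Hz, 106 Hz]: 64 Hz, 98 Hz.

64 Hz, 98 Hz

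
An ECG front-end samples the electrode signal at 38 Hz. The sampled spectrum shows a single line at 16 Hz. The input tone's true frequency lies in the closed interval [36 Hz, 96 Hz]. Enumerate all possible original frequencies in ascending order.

54 Hz, 60 Hz, 92 Hz

Frequencies that alias to 16 Hz are k·fs ± 16 Hz for integer k ≥ 0.
k=0: 16 Hz.
k=1: 22 Hz, 54 Hz.
k=2: 60 Hz, 92 Hz.
k=3: 98 Hz, 130 Hz.
Within [36 Hz, 96 Hz]: 54 Hz, 60 Hz, 92 Hz.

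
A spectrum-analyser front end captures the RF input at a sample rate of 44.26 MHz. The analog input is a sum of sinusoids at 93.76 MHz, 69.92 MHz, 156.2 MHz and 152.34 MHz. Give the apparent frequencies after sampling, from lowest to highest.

fs/2 = 22.13 MHz.
93.76 MHz mod fs = 5.24 MHz.
5.24 MHz ≤ fs/2 = 22.13 MHz, appears at 5.24 MHz.
69.92 MHz mod fs = 25.66 MHz.
25.66 MHz > fs/2 = 22.13 MHz, folds to fs − 25.66 MHz = 18.6 MHz.
156.2 MHz mod fs = 23.42 MHz.
23.42 MHz > fs/2 = 22.13 MHz, folds to fs − 23.42 MHz = 20.84 MHz.
152.34 MHz mod fs = 19.56 MHz.
19.56 MHz ≤ fs/2 = 22.13 MHz, appears at 19.56 MHz.
Distinct values: {5.24 MHz, 18.6 MHz, 19.56 MHz, 20.84 MHz}.

5.24 MHz, 18.6 MHz, 19.56 MHz, 20.84 MHz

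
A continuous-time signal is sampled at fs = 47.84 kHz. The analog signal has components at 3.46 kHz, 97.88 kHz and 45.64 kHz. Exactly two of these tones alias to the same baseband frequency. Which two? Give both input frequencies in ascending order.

fs/2 = 23.92 kHz.
3.46 kHz ≤ fs/2 = 23.92 kHz, passes unchanged.
97.88 kHz mod fs = 2.2 kHz.
2.2 kHz ≤ fs/2 = 23.92 kHz, appears at 2.2 kHz.
45.64 kHz > fs/2 = 23.92 kHz, folds to fs − 45.64 kHz = 2.2 kHz.
45.64 kHz and 97.88 kHz both map to 2.2 kHz.

45.64 kHz, 97.88 kHz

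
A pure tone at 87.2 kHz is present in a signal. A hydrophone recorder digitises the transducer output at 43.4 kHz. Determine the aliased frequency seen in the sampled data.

87.2 kHz mod fs = 0.4 kHz.
0.4 kHz ≤ fs/2 = 21.7 kHz, appears at 0.4 kHz.

0.4 kHz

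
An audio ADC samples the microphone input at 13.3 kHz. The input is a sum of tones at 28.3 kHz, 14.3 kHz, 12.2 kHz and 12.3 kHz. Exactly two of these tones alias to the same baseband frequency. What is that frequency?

1 kHz

fs/2 = 6.65 kHz.
28.3 kHz mod fs = 1.7 kHz.
1.7 kHz ≤ fs/2 = 6.65 kHz, appears at 1.7 kHz.
14.3 kHz mod fs = 1 kHz.
1 kHz ≤ fs/2 = 6.65 kHz, appears at 1 kHz.
12.2 kHz > fs/2 = 6.65 kHz, folds to fs − 12.2 kHz = 1.1 kHz.
12.3 kHz > fs/2 = 6.65 kHz, folds to fs − 12.3 kHz = 1 kHz.
12.3 kHz and 14.3 kHz both map to 1 kHz.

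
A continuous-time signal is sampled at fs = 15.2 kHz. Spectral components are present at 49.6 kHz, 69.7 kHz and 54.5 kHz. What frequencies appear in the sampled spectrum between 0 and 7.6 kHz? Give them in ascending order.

fs/2 = 7.6 kHz.
49.6 kHz mod fs = 4 kHz.
4 kHz ≤ fs/2 = 7.6 kHz, appears at 4 kHz.
69.7 kHz mod fs = 8.9 kHz.
8.9 kHz > fs/2 = 7.6 kHz, folds to fs − 8.9 kHz = 6.3 kHz.
54.5 kHz mod fs = 8.9 kHz.
8.9 kHz > fs/2 = 7.6 kHz, folds to fs − 8.9 kHz = 6.3 kHz.
Distinct values: {4 kHz, 6.3 kHz}.

4 kHz, 6.3 kHz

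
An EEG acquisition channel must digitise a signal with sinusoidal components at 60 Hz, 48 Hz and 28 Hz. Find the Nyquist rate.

120 Hz

Highest-frequency component: 60 Hz.
Nyquist rate = 2 × 60 Hz = 120 Hz.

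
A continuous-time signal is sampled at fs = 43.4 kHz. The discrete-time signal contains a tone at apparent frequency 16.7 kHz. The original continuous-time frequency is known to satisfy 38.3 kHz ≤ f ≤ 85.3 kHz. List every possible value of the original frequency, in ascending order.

60.1 kHz, 70.1 kHz

Frequencies that alias to 16.7 kHz are k·fs ± 16.7 kHz for integer k ≥ 0.
k=0: 16.7 kHz.
k=1: 26.7 kHz, 60.1 kHz.
k=2: 70.1 kHz, 103.5 kHz.
k=3: 113.5 kHz, 146.9 kHz.
Within [38.3 kHz, 85.3 kHz]: 60.1 kHz, 70.1 kHz.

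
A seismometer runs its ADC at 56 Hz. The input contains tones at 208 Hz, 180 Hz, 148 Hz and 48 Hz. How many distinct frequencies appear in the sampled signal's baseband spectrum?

4

fs/2 = 28 Hz.
208 Hz mod fs = 40 Hz.
40 Hz > fs/2 = 28 Hz, folds to fs − 40 Hz = 16 Hz.
180 Hz mod fs = 12 Hz.
12 Hz ≤ fs/2 = 28 Hz, appears at 12 Hz.
148 Hz mod fs = 36 Hz.
36 Hz > fs/2 = 28 Hz, folds to fs − 36 Hz = 20 Hz.
48 Hz > fs/2 = 28 Hz, folds to fs − 48 Hz = 8 Hz.
Distinct values: {8 Hz, 12 Hz, 16 Hz, 20 Hz} → 4.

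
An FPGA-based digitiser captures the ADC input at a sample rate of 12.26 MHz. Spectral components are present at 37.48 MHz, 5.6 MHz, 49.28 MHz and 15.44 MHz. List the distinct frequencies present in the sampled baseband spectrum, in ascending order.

fs/2 = 6.13 MHz.
37.48 MHz mod fs = 0.7 MHz.
0.7 MHz ≤ fs/2 = 6.13 MHz, appears at 0.7 MHz.
5.6 MHz ≤ fs/2 = 6.13 MHz, passes unchanged.
49.28 MHz mod fs = 0.24 MHz.
0.24 MHz ≤ fs/2 = 6.13 MHz, appears at 0.24 MHz.
15.44 MHz mod fs = 3.18 MHz.
3.18 MHz ≤ fs/2 = 6.13 MHz, appears at 3.18 MHz.
Distinct values: {0.24 MHz, 0.7 MHz, 3.18 MHz, 5.6 MHz}.

0.24 MHz, 0.7 MHz, 3.18 MHz, 5.6 MHz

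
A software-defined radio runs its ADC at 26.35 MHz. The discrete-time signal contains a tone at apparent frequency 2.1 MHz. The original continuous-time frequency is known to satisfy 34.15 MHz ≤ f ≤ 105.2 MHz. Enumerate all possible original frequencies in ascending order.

50.6 MHz, 54.8 MHz, 76.95 MHz, 81.15 MHz, 103.3 MHz

Frequencies that alias to 2.1 MHz are k·fs ± 2.1 MHz for integer k ≥ 0.
k=0: 2.1 MHz.
k=1: 24.25 MHz, 28.45 MHz.
k=2: 50.6 MHz, 54.8 MHz.
k=3: 76.95 MHz, 81.15 MHz.
k=4: 103.3 MHz, 107.5 MHz.
k=5: 129.65 MHz, 133.85 MHz.
Within [34.15 MHz, 105.2 MHz]: 50.6 MHz, 54.8 MHz, 76.95 MHz, 81.15 MHz, 103.3 MHz.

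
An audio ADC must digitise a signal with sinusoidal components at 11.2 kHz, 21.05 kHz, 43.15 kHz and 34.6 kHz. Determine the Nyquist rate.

Highest-frequency component: 43.15 kHz.
Nyquist rate = 2 × 43.15 kHz = 86.3 kHz.

86.3 kHz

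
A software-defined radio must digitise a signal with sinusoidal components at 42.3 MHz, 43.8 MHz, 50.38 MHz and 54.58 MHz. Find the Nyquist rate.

109.16 MHz

Highest-frequency component: 54.58 MHz.
Nyquist rate = 2 × 54.58 MHz = 109.16 MHz.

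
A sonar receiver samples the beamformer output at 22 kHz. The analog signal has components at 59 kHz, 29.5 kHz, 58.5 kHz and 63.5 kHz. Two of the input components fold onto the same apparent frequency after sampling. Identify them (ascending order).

fs/2 = 11 kHz.
59 kHz mod fs = 15 kHz.
15 kHz > fs/2 = 11 kHz, folds to fs − 15 kHz = 7 kHz.
29.5 kHz mod fs = 7.5 kHz.
7.5 kHz ≤ fs/2 = 11 kHz, appears at 7.5 kHz.
58.5 kHz mod fs = 14.5 kHz.
14.5 kHz > fs/2 = 11 kHz, folds to fs − 14.5 kHz = 7.5 kHz.
63.5 kHz mod fs = 19.5 kHz.
19.5 kHz > fs/2 = 11 kHz, folds to fs − 19.5 kHz = 2.5 kHz.
29.5 kHz and 58.5 kHz both map to 7.5 kHz.

29.5 kHz, 58.5 kHz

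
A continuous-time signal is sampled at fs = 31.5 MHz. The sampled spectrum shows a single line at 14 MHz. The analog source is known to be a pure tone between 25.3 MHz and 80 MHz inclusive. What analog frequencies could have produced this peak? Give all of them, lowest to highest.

Frequencies that alias to 14 MHz are k·fs ± 14 MHz for integer k ≥ 0.
k=0: 14 MHz.
k=1: 17.5 MHz, 45.5 MHz.
k=2: 49 MHz, 77 MHz.
k=3: 80.5 MHz, 108.5 MHz.
Within [25.3 MHz, 80 MHz]: 45.5 MHz, 49 MHz, 77 MHz.

45.5 MHz, 49 MHz, 77 MHz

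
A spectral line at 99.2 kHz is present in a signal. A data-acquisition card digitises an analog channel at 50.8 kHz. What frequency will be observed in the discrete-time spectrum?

2.4 kHz

99.2 kHz mod fs = 48.4 kHz.
48.4 kHz > fs/2 = 25.4 kHz, folds to fs − 48.4 kHz = 2.4 kHz.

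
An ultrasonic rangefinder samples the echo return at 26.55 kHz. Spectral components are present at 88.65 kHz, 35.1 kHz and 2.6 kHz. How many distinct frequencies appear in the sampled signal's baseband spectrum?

3

fs/2 = 13.275 kHz.
88.65 kHz mod fs = 9 kHz.
9 kHz ≤ fs/2 = 13.275 kHz, appears at 9 kHz.
35.1 kHz mod fs = 8.55 kHz.
8.55 kHz ≤ fs/2 = 13.275 kHz, appears at 8.55 kHz.
2.6 kHz ≤ fs/2 = 13.275 kHz, passes unchanged.
Distinct values: {2.6 kHz, 8.55 kHz, 9 kHz} → 3.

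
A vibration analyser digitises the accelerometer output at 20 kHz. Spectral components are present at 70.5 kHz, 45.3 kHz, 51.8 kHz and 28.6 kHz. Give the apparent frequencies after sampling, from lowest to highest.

fs/2 = 10 kHz.
70.5 kHz mod fs = 10.5 kHz.
10.5 kHz > fs/2 = 10 kHz, folds to fs − 10.5 kHz = 9.5 kHz.
45.3 kHz mod fs = 5.3 kHz.
5.3 kHz ≤ fs/2 = 10 kHz, appears at 5.3 kHz.
51.8 kHz mod fs = 11.8 kHz.
11.8 kHz > fs/2 = 10 kHz, folds to fs − 11.8 kHz = 8.2 kHz.
28.6 kHz mod fs = 8.6 kHz.
8.6 kHz ≤ fs/2 = 10 kHz, appears at 8.6 kHz.
Distinct values: {5.3 kHz, 8.2 kHz, 8.6 kHz, 9.5 kHz}.

5.3 kHz, 8.2 kHz, 8.6 kHz, 9.5 kHz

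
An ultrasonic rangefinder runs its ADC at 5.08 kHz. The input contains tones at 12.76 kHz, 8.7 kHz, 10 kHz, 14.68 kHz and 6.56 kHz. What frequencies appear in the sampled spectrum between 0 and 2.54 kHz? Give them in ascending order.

0.16 kHz, 0.56 kHz, 1.46 kHz, 1.48 kHz, 2.48 kHz

fs/2 = 2.54 kHz.
12.76 kHz mod fs = 2.6 kHz.
2.6 kHz > fs/2 = 2.54 kHz, folds to fs − 2.6 kHz = 2.48 kHz.
8.7 kHz mod fs = 3.62 kHz.
3.62 kHz > fs/2 = 2.54 kHz, folds to fs − 3.62 kHz = 1.46 kHz.
10 kHz mod fs = 4.92 kHz.
4.92 kHz > fs/2 = 2.54 kHz, folds to fs − 4.92 kHz = 0.16 kHz.
14.68 kHz mod fs = 4.52 kHz.
4.52 kHz > fs/2 = 2.54 kHz, folds to fs − 4.52 kHz = 0.56 kHz.
6.56 kHz mod fs = 1.48 kHz.
1.48 kHz ≤ fs/2 = 2.54 kHz, appears at 1.48 kHz.
Distinct values: {0.16 kHz, 0.56 kHz, 1.46 kHz, 1.48 kHz, 2.48 kHz}.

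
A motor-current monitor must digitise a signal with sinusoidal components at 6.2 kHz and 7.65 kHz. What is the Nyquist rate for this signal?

Highest-frequency component: 7.65 kHz.
Nyquist rate = 2 × 7.65 kHz = 15.3 kHz.

15.3 kHz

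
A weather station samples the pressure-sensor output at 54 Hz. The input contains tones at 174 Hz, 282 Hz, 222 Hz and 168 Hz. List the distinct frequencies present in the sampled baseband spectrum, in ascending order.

6 Hz, 12 Hz

fs/2 = 27 Hz.
174 Hz mod fs = 12 Hz.
12 Hz ≤ fs/2 = 27 Hz, appears at 12 Hz.
282 Hz mod fs = 12 Hz.
12 Hz ≤ fs/2 = 27 Hz, appears at 12 Hz.
222 Hz mod fs = 6 Hz.
6 Hz ≤ fs/2 = 27 Hz, appears at 6 Hz.
168 Hz mod fs = 6 Hz.
6 Hz ≤ fs/2 = 27 Hz, appears at 6 Hz.
Distinct values: {6 Hz, 12 Hz}.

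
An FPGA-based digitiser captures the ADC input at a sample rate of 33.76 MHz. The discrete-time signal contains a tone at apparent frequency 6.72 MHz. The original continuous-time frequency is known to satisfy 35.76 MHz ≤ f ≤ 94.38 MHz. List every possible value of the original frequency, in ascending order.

40.48 MHz, 60.8 MHz, 74.24 MHz

Frequencies that alias to 6.72 MHz are k·fs ± 6.72 MHz for integer k ≥ 0.
k=0: 6.72 MHz.
k=1: 27.04 MHz, 40.48 MHz.
k=2: 60.8 MHz, 74.24 MHz.
k=3: 94.56 MHz, 108 MHz.
Within [35.76 MHz, 94.38 MHz]: 40.48 MHz, 60.8 MHz, 74.24 MHz.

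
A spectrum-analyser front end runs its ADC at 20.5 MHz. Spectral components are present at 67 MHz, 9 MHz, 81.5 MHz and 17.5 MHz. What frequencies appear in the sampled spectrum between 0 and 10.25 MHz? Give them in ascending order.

0.5 MHz, 3 MHz, 5.5 MHz, 9 MHz

fs/2 = 10.25 MHz.
67 MHz mod fs = 5.5 MHz.
5.5 MHz ≤ fs/2 = 10.25 MHz, appears at 5.5 MHz.
9 MHz ≤ fs/2 = 10.25 MHz, passes unchanged.
81.5 MHz mod fs = 20 MHz.
20 MHz > fs/2 = 10.25 MHz, folds to fs − 20 MHz = 0.5 MHz.
17.5 MHz > fs/2 = 10.25 MHz, folds to fs − 17.5 MHz = 3 MHz.
Distinct values: {0.5 MHz, 3 MHz, 5.5 MHz, 9 MHz}.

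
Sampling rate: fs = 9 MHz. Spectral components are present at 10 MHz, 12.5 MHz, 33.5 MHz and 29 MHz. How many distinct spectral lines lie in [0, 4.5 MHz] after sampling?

4

fs/2 = 4.5 MHz.
10 MHz mod fs = 1 MHz.
1 MHz ≤ fs/2 = 4.5 MHz, appears at 1 MHz.
12.5 MHz mod fs = 3.5 MHz.
3.5 MHz ≤ fs/2 = 4.5 MHz, appears at 3.5 MHz.
33.5 MHz mod fs = 6.5 MHz.
6.5 MHz > fs/2 = 4.5 MHz, folds to fs − 6.5 MHz = 2.5 MHz.
29 MHz mod fs = 2 MHz.
2 MHz ≤ fs/2 = 4.5 MHz, appears at 2 MHz.
Distinct values: {1 MHz, 2 MHz, 2.5 MHz, 3.5 MHz} → 4.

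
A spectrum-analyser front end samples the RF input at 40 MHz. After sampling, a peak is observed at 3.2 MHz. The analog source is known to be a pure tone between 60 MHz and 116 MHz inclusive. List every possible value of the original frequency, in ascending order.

76.8 MHz, 83.2 MHz

Frequencies that alias to 3.2 MHz are k·fs ± 3.2 MHz for integer k ≥ 0.
k=0: 3.2 MHz.
k=1: 36.8 MHz, 43.2 MHz.
k=2: 76.8 MHz, 83.2 MHz.
k=3: 116.8 MHz, 123.2 MHz.
Within [60 MHz, 116 MHz]: 76.8 MHz, 83.2 MHz.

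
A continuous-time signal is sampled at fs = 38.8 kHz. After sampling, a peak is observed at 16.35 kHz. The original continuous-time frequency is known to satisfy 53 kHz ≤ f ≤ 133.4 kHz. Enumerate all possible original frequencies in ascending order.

55.15 kHz, 61.25 kHz, 93.95 kHz, 100.05 kHz, 132.75 kHz

Frequencies that alias to 16.35 kHz are k·fs ± 16.35 kHz for integer k ≥ 0.
k=0: 16.35 kHz.
k=1: 22.45 kHz, 55.15 kHz.
k=2: 61.25 kHz, 93.95 kHz.
k=3: 100.05 kHz, 132.75 kHz.
k=4: 138.85 kHz, 171.55 kHz.
Within [53 kHz, 133.4 kHz]: 55.15 kHz, 61.25 kHz, 93.95 kHz, 100.05 kHz, 132.75 kHz.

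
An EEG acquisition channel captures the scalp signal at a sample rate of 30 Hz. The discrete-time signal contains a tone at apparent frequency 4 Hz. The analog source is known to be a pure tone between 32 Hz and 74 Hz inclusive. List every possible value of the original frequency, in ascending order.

34 Hz, 56 Hz, 64 Hz

Frequencies that alias to 4 Hz are k·fs ± 4 Hz for integer k ≥ 0.
k=0: 4 Hz.
k=1: 26 Hz, 34 Hz.
k=2: 56 Hz, 64 Hz.
k=3: 86 Hz, 94 Hz.
Within [32 Hz, 74 Hz]: 34 Hz, 56 Hz, 64 Hz.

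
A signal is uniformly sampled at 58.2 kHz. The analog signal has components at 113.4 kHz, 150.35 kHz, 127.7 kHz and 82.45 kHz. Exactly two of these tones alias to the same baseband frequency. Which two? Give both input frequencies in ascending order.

82.45 kHz, 150.35 kHz

fs/2 = 29.1 kHz.
113.4 kHz mod fs = 55.2 kHz.
55.2 kHz > fs/2 = 29.1 kHz, folds to fs − 55.2 kHz = 3 kHz.
150.35 kHz mod fs = 33.95 kHz.
33.95 kHz > fs/2 = 29.1 kHz, folds to fs − 33.95 kHz = 24.25 kHz.
127.7 kHz mod fs = 11.3 kHz.
11.3 kHz ≤ fs/2 = 29.1 kHz, appears at 11.3 kHz.
82.45 kHz mod fs = 24.25 kHz.
24.25 kHz ≤ fs/2 = 29.1 kHz, appears at 24.25 kHz.
82.45 kHz and 150.35 kHz both map to 24.25 kHz.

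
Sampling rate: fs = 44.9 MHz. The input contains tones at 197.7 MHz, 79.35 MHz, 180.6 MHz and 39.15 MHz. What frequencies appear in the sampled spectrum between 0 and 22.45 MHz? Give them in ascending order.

1 MHz, 5.75 MHz, 10.45 MHz, 18.1 MHz

fs/2 = 22.45 MHz.
197.7 MHz mod fs = 18.1 MHz.
18.1 MHz ≤ fs/2 = 22.45 MHz, appears at 18.1 MHz.
79.35 MHz mod fs = 34.45 MHz.
34.45 MHz > fs/2 = 22.45 MHz, folds to fs − 34.45 MHz = 10.45 MHz.
180.6 MHz mod fs = 1 MHz.
1 MHz ≤ fs/2 = 22.45 MHz, appears at 1 MHz.
39.15 MHz > fs/2 = 22.45 MHz, folds to fs − 39.15 MHz = 5.75 MHz.
Distinct values: {1 MHz, 5.75 MHz, 10.45 MHz, 18.1 MHz}.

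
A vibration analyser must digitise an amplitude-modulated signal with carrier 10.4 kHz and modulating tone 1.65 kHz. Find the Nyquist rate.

24.1 kHz

AM sidebands sit at fc ± fm = 8.75 kHz and 12.05 kHz.
Highest-frequency component: 12.05 kHz.
Nyquist rate = 2 × 12.05 kHz = 24.1 kHz.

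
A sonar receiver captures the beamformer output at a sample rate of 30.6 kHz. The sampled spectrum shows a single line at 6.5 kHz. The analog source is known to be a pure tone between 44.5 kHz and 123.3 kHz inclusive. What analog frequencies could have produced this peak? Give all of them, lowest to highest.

Frequencies that alias to 6.5 kHz are k·fs ± 6.5 kHz for integer k ≥ 0.
k=0: 6.5 kHz.
k=1: 24.1 kHz, 37.1 kHz.
k=2: 54.7 kHz, 67.7 kHz.
k=3: 85.3 kHz, 98.3 kHz.
k=4: 115.9 kHz, 128.9 kHz.
k=5: 146.5 kHz, 159.5 kHz.
Within [44.5 kHz, 123.3 kHz]: 54.7 kHz, 67.7 kHz, 85.3 kHz, 98.3 kHz, 115.9 kHz.

54.7 kHz, 67.7 kHz, 85.3 kHz, 98.3 kHz, 115.9 kHz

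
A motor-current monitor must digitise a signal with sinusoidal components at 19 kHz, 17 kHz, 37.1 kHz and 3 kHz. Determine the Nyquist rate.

Highest-frequency component: 37.1 kHz.
Nyquist rate = 2 × 37.1 kHz = 74.2 kHz.

74.2 kHz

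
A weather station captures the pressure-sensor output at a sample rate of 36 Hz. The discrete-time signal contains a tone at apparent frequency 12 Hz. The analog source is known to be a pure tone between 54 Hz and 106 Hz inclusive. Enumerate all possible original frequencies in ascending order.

Frequencies that alias to 12 Hz are k·fs ± 12 Hz for integer k ≥ 0.
k=0: 12 Hz.
k=1: 24 Hz, 48 Hz.
k=2: 60 Hz, 84 Hz.
k=3: 96 Hz, 120 Hz.
k=4: 132 Hz, 156 Hz.
Within [54 Hz, 106 Hz]: 60 Hz, 84 Hz, 96 Hz.

60 Hz, 84 Hz, 96 Hz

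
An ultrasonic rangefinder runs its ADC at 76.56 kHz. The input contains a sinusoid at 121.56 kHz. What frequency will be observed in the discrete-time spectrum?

31.56 kHz

121.56 kHz mod fs = 45 kHz.
45 kHz > fs/2 = 38.28 kHz, folds to fs − 45 kHz = 31.56 kHz.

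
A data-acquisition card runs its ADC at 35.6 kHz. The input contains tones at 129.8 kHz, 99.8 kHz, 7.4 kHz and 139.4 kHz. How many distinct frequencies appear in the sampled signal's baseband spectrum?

fs/2 = 17.8 kHz.
129.8 kHz mod fs = 23 kHz.
23 kHz > fs/2 = 17.8 kHz, folds to fs − 23 kHz = 12.6 kHz.
99.8 kHz mod fs = 28.6 kHz.
28.6 kHz > fs/2 = 17.8 kHz, folds to fs − 28.6 kHz = 7 kHz.
7.4 kHz ≤ fs/2 = 17.8 kHz, passes unchanged.
139.4 kHz mod fs = 32.6 kHz.
32.6 kHz > fs/2 = 17.8 kHz, folds to fs − 32.6 kHz = 3 kHz.
Distinct values: {3 kHz, 7 kHz, 7.4 kHz, 12.6 kHz} → 4.

4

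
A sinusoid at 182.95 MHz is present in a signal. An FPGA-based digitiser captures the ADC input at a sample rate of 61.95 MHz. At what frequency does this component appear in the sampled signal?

182.95 MHz mod fs = 59.05 MHz.
59.05 MHz > fs/2 = 30.975 MHz, folds to fs − 59.05 MHz = 2.9 MHz.

2.9 MHz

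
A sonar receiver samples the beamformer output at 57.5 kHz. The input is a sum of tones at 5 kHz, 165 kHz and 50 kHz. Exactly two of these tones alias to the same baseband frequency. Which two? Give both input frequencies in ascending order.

fs/2 = 28.75 kHz.
5 kHz ≤ fs/2 = 28.75 kHz, passes unchanged.
165 kHz mod fs = 50 kHz.
50 kHz > fs/2 = 28.75 kHz, folds to fs − 50 kHz = 7.5 kHz.
50 kHz > fs/2 = 28.75 kHz, folds to fs − 50 kHz = 7.5 kHz.
50 kHz and 165 kHz both map to 7.5 kHz.

50 kHz, 165 kHz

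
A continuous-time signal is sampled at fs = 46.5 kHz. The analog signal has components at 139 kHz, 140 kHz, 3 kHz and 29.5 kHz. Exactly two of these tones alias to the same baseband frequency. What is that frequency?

0.5 kHz

fs/2 = 23.25 kHz.
139 kHz mod fs = 46 kHz.
46 kHz > fs/2 = 23.25 kHz, folds to fs − 46 kHz = 0.5 kHz.
140 kHz mod fs = 0.5 kHz.
0.5 kHz ≤ fs/2 = 23.25 kHz, appears at 0.5 kHz.
3 kHz ≤ fs/2 = 23.25 kHz, passes unchanged.
29.5 kHz > fs/2 = 23.25 kHz, folds to fs − 29.5 kHz = 17 kHz.
139 kHz and 140 kHz both map to 0.5 kHz.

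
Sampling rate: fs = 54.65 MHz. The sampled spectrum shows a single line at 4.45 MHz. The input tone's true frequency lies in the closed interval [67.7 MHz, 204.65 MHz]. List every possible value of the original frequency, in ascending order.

Frequencies that alias to 4.45 MHz are k·fs ± 4.45 MHz for integer k ≥ 0.
k=0: 4.45 MHz.
k=1: 50.2 MHz, 59.1 MHz.
k=2: 104.85 MHz, 113.75 MHz.
k=3: 159.5 MHz, 168.4 MHz.
k=4: 214.15 MHz, 223.05 MHz.
Within [67.7 MHz, 204.65 MHz]: 104.85 MHz, 113.75 MHz, 159.5 MHz, 168.4 MHz.

104.85 MHz, 113.75 MHz, 159.5 MHz, 168.4 MHz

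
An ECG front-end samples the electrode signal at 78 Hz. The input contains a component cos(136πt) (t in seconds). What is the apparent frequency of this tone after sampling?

10 Hz

ω = 136π rad/s → f = ω/(2π) = 68 Hz.
68 Hz > fs/2 = 39 Hz, folds to fs − 68 Hz = 10 Hz.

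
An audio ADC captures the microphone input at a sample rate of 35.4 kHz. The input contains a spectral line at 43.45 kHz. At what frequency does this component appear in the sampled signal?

8.05 kHz

43.45 kHz mod fs = 8.05 kHz.
8.05 kHz ≤ fs/2 = 17.7 kHz, appears at 8.05 kHz.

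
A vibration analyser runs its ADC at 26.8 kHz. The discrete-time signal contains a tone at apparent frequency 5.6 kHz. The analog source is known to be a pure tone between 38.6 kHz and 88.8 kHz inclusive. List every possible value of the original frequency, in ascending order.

48 kHz, 59.2 kHz, 74.8 kHz, 86 kHz

Frequencies that alias to 5.6 kHz are k·fs ± 5.6 kHz for integer k ≥ 0.
k=0: 5.6 kHz.
k=1: 21.2 kHz, 32.4 kHz.
k=2: 48 kHz, 59.2 kHz.
k=3: 74.8 kHz, 86 kHz.
k=4: 101.6 kHz, 112.8 kHz.
Within [38.6 kHz, 88.8 kHz]: 48 kHz, 59.2 kHz, 74.8 kHz, 86 kHz.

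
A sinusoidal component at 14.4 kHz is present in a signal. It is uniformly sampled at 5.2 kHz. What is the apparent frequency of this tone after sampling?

14.4 kHz mod fs = 4 kHz.
4 kHz > fs/2 = 2.6 kHz, folds to fs − 4 kHz = 1.2 kHz.

1.2 kHz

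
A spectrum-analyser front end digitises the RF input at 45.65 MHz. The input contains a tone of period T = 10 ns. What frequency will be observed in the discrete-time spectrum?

T = 10 ns → f = 1/T = 100 MHz.
100 MHz mod fs = 8.7 MHz.
8.7 MHz ≤ fs/2 = 22.825 MHz, appears at 8.7 MHz.

8.7 MHz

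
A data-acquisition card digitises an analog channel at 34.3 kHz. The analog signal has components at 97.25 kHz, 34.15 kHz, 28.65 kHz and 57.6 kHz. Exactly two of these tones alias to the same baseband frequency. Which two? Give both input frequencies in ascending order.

28.65 kHz, 97.25 kHz

fs/2 = 17.15 kHz.
97.25 kHz mod fs = 28.65 kHz.
28.65 kHz > fs/2 = 17.15 kHz, folds to fs − 28.65 kHz = 5.65 kHz.
34.15 kHz > fs/2 = 17.15 kHz, folds to fs − 34.15 kHz = 0.15 kHz.
28.65 kHz > fs/2 = 17.15 kHz, folds to fs − 28.65 kHz = 5.65 kHz.
57.6 kHz mod fs = 23.3 kHz.
23.3 kHz > fs/2 = 17.15 kHz, folds to fs − 23.3 kHz = 11 kHz.
28.65 kHz and 97.25 kHz both map to 5.65 kHz.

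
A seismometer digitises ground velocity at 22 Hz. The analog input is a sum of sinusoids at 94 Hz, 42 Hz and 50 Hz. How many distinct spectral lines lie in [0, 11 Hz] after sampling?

2

fs/2 = 11 Hz.
94 Hz mod fs = 6 Hz.
6 Hz ≤ fs/2 = 11 Hz, appears at 6 Hz.
42 Hz mod fs = 20 Hz.
20 Hz > fs/2 = 11 Hz, folds to fs − 20 Hz = 2 Hz.
50 Hz mod fs = 6 Hz.
6 Hz ≤ fs/2 = 11 Hz, appears at 6 Hz.
Distinct values: {2 Hz, 6 Hz} → 2.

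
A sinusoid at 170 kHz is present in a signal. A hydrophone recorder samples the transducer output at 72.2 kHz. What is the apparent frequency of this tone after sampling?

170 kHz mod fs = 25.6 kHz.
25.6 kHz ≤ fs/2 = 36.1 kHz, appears at 25.6 kHz.

25.6 kHz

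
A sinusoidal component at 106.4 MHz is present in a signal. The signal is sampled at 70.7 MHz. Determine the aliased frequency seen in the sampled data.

106.4 MHz mod fs = 35.7 MHz.
35.7 MHz > fs/2 = 35.35 MHz, folds to fs − 35.7 MHz = 35 MHz.

35 MHz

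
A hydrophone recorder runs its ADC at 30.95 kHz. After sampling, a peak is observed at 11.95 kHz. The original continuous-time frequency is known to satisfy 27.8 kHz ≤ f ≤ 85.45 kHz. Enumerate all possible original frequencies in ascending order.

42.9 kHz, 49.95 kHz, 73.85 kHz, 80.9 kHz

Frequencies that alias to 11.95 kHz are k·fs ± 11.95 kHz for integer k ≥ 0.
k=0: 11.95 kHz.
k=1: 19 kHz, 42.9 kHz.
k=2: 49.95 kHz, 73.85 kHz.
k=3: 80.9 kHz, 104.8 kHz.
k=4: 111.85 kHz, 135.75 kHz.
Within [27.8 kHz, 85.45 kHz]: 42.9 kHz, 49.95 kHz, 73.85 kHz, 80.9 kHz.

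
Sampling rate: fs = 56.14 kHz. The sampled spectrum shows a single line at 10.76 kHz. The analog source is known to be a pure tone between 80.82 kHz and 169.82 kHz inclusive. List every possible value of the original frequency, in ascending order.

Frequencies that alias to 10.76 kHz are k·fs ± 10.76 kHz for integer k ≥ 0.
k=0: 10.76 kHz.
k=1: 45.38 kHz, 66.9 kHz.
k=2: 101.52 kHz, 123.04 kHz.
k=3: 157.66 kHz, 179.18 kHz.
k=4: 213.8 kHz, 235.32 kHz.
Within [80.82 kHz, 169.82 kHz]: 101.52 kHz, 123.04 kHz, 157.66 kHz.

101.52 kHz, 123.04 kHz, 157.66 kHz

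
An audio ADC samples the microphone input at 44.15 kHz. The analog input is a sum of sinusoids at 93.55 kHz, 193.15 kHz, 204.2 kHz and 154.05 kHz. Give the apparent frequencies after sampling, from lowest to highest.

fs/2 = 22.075 kHz.
93.55 kHz mod fs = 5.25 kHz.
5.25 kHz ≤ fs/2 = 22.075 kHz, appears at 5.25 kHz.
193.15 kHz mod fs = 16.55 kHz.
16.55 kHz ≤ fs/2 = 22.075 kHz, appears at 16.55 kHz.
204.2 kHz mod fs = 27.6 kHz.
27.6 kHz > fs/2 = 22.075 kHz, folds to fs − 27.6 kHz = 16.55 kHz.
154.05 kHz mod fs = 21.6 kHz.
21.6 kHz ≤ fs/2 = 22.075 kHz, appears at 21.6 kHz.
Distinct values: {5.25 kHz, 16.55 kHz, 21.6 kHz}.

5.25 kHz, 16.55 kHz, 21.6 kHz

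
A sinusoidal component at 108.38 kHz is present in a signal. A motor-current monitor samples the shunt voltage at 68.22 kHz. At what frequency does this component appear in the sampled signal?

28.06 kHz

108.38 kHz mod fs = 40.16 kHz.
40.16 kHz > fs/2 = 34.11 kHz, folds to fs − 40.16 kHz = 28.06 kHz.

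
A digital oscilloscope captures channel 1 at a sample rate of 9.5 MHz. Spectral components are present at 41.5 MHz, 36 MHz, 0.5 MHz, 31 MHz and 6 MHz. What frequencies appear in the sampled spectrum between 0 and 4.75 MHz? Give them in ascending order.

fs/2 = 4.75 MHz.
41.5 MHz mod fs = 3.5 MHz.
3.5 MHz ≤ fs/2 = 4.75 MHz, appears at 3.5 MHz.
36 MHz mod fs = 7.5 MHz.
7.5 MHz > fs/2 = 4.75 MHz, folds to fs − 7.5 MHz = 2 MHz.
0.5 MHz ≤ fs/2 = 4.75 MHz, passes unchanged.
31 MHz mod fs = 2.5 MHz.
2.5 MHz ≤ fs/2 = 4.75 MHz, appears at 2.5 MHz.
6 MHz > fs/2 = 4.75 MHz, folds to fs − 6 MHz = 3.5 MHz.
Distinct values: {0.5 MHz, 2 MHz, 2.5 MHz, 3.5 MHz}.

0.5 MHz, 2 MHz, 2.5 MHz, 3.5 MHz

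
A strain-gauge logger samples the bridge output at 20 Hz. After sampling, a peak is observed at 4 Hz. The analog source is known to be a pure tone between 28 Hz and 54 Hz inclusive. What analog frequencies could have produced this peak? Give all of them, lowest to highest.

36 Hz, 44 Hz

Frequencies that alias to 4 Hz are k·fs ± 4 Hz for integer k ≥ 0.
k=0: 4 Hz.
k=1: 16 Hz, 24 Hz.
k=2: 36 Hz, 44 Hz.
k=3: 56 Hz, 64 Hz.
Within [28 Hz, 54 Hz]: 36 Hz, 44 Hz.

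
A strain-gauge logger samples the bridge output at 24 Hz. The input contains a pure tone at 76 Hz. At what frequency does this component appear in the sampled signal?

4 Hz

76 Hz mod fs = 4 Hz.
4 Hz ≤ fs/2 = 12 Hz, appears at 4 Hz.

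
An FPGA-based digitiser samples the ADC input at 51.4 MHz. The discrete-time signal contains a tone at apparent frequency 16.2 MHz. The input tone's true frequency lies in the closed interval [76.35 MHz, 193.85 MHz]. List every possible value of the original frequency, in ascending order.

Frequencies that alias to 16.2 MHz are k·fs ± 16.2 MHz for integer k ≥ 0.
k=0: 16.2 MHz.
k=1: 35.2 MHz, 67.6 MHz.
k=2: 86.6 MHz, 119 MHz.
k=3: 138 MHz, 170.4 MHz.
k=4: 189.4 MHz, 221.8 MHz.
k=5: 240.8 MHz, 273.2 MHz.
Within [76.35 MHz, 193.85 MHz]: 86.6 MHz, 119 MHz, 138 MHz, 170.4 MHz, 189.4 MHz.

86.6 MHz, 119 MHz, 138 MHz, 170.4 MHz, 189.4 MHz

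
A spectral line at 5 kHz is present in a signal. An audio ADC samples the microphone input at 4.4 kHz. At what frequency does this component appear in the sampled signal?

5 kHz mod fs = 0.6 kHz.
0.6 kHz ≤ fs/2 = 2.2 kHz, appears at 0.6 kHz.

0.6 kHz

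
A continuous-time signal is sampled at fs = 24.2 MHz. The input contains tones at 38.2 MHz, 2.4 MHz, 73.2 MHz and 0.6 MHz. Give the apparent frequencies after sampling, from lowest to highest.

fs/2 = 12.1 MHz.
38.2 MHz mod fs = 14 MHz.
14 MHz > fs/2 = 12.1 MHz, folds to fs − 14 MHz = 10.2 MHz.
2.4 MHz ≤ fs/2 = 12.1 MHz, passes unchanged.
73.2 MHz mod fs = 0.6 MHz.
0.6 MHz ≤ fs/2 = 12.1 MHz, appears at 0.6 MHz.
0.6 MHz ≤ fs/2 = 12.1 MHz, passes unchanged.
Distinct values: {0.6 MHz, 2.4 MHz, 10.2 MHz}.

0.6 MHz, 2.4 MHz, 10.2 MHz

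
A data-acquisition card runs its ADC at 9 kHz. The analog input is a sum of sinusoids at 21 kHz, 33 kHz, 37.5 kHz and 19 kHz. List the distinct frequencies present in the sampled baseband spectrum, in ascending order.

1 kHz, 1.5 kHz, 3 kHz

fs/2 = 4.5 kHz.
21 kHz mod fs = 3 kHz.
3 kHz ≤ fs/2 = 4.5 kHz, appears at 3 kHz.
33 kHz mod fs = 6 kHz.
6 kHz > fs/2 = 4.5 kHz, folds to fs − 6 kHz = 3 kHz.
37.5 kHz mod fs = 1.5 kHz.
1.5 kHz ≤ fs/2 = 4.5 kHz, appears at 1.5 kHz.
19 kHz mod fs = 1 kHz.
1 kHz ≤ fs/2 = 4.5 kHz, appears at 1 kHz.
Distinct values: {1 kHz, 1.5 kHz, 3 kHz}.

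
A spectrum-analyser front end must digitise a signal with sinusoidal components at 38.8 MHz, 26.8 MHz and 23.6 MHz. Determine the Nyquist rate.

Highest-frequency component: 38.8 MHz.
Nyquist rate = 2 × 38.8 MHz = 77.6 MHz.

77.6 MHz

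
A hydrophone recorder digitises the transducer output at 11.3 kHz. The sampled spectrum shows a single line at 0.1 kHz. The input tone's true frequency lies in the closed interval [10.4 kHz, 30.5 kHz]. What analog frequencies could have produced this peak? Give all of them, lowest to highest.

Frequencies that alias to 0.1 kHz are k·fs ± 0.1 kHz for integer k ≥ 0.
k=0: 0.1 kHz.
k=1: 11.2 kHz, 11.4 kHz.
k=2: 22.5 kHz, 22.7 kHz.
k=3: 33.8 kHz, 34 kHz.
Within [10.4 kHz, 30.5 kHz]: 11.2 kHz, 11.4 kHz, 22.5 kHz, 22.7 kHz.

11.2 kHz, 11.4 kHz, 22.5 kHz, 22.7 kHz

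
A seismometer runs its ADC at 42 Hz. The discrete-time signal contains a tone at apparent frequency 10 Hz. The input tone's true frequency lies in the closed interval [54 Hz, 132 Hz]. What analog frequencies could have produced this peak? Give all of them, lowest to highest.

Frequencies that alias to 10 Hz are k·fs ± 10 Hz for integer k ≥ 0.
k=0: 10 Hz.
k=1: 32 Hz, 52 Hz.
k=2: 74 Hz, 94 Hz.
k=3: 116 Hz, 136 Hz.
k=4: 158 Hz, 178 Hz.
Within [54 Hz, 132 Hz]: 74 Hz, 94 Hz, 116 Hz.

74 Hz, 94 Hz, 116 Hz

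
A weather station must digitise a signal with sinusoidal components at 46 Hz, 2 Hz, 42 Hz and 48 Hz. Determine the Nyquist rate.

96 Hz

Highest-frequency component: 48 Hz.
Nyquist rate = 2 × 48 Hz = 96 Hz.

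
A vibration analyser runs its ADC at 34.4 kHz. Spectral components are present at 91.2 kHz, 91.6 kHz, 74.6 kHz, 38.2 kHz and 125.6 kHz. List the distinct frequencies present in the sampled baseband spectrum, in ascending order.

fs/2 = 17.2 kHz.
91.2 kHz mod fs = 22.4 kHz.
22.4 kHz > fs/2 = 17.2 kHz, folds to fs − 22.4 kHz = 12 kHz.
91.6 kHz mod fs = 22.8 kHz.
22.8 kHz > fs/2 = 17.2 kHz, folds to fs − 22.8 kHz = 11.6 kHz.
74.6 kHz mod fs = 5.8 kHz.
5.8 kHz ≤ fs/2 = 17.2 kHz, appears at 5.8 kHz.
38.2 kHz mod fs = 3.8 kHz.
3.8 kHz ≤ fs/2 = 17.2 kHz, appears at 3.8 kHz.
125.6 kHz mod fs = 22.4 kHz.
22.4 kHz > fs/2 = 17.2 kHz, folds to fs − 22.4 kHz = 12 kHz.
Distinct values: {3.8 kHz, 5.8 kHz, 11.6 kHz, 12 kHz}.

3.8 kHz, 5.8 kHz, 11.6 kHz, 12 kHz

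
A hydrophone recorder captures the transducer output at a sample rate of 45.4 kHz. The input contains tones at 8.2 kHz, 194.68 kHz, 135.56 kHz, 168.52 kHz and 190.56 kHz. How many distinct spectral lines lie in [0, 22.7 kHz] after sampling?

4

fs/2 = 22.7 kHz.
8.2 kHz ≤ fs/2 = 22.7 kHz, passes unchanged.
194.68 kHz mod fs = 13.08 kHz.
13.08 kHz ≤ fs/2 = 22.7 kHz, appears at 13.08 kHz.
135.56 kHz mod fs = 44.76 kHz.
44.76 kHz > fs/2 = 22.7 kHz, folds to fs − 44.76 kHz = 0.64 kHz.
168.52 kHz mod fs = 32.32 kHz.
32.32 kHz > fs/2 = 22.7 kHz, folds to fs − 32.32 kHz = 13.08 kHz.
190.56 kHz mod fs = 8.96 kHz.
8.96 kHz ≤ fs/2 = 22.7 kHz, appears at 8.96 kHz.
Distinct values: {0.64 kHz, 8.2 kHz, 8.96 kHz, 13.08 kHz} → 4.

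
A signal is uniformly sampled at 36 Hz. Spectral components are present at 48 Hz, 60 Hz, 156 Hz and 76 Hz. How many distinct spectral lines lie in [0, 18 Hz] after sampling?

fs/2 = 18 Hz.
48 Hz mod fs = 12 Hz.
12 Hz ≤ fs/2 = 18 Hz, appears at 12 Hz.
60 Hz mod fs = 24 Hz.
24 Hz > fs/2 = 18 Hz, folds to fs − 24 Hz = 12 Hz.
156 Hz mod fs = 12 Hz.
12 Hz ≤ fs/2 = 18 Hz, appears at 12 Hz.
76 Hz mod fs = 4 Hz.
4 Hz ≤ fs/2 = 18 Hz, appears at 4 Hz.
Distinct values: {4 Hz, 12 Hz} → 2.

2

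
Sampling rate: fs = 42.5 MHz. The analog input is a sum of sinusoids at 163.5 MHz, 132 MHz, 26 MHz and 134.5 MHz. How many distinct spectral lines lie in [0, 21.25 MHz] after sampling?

fs/2 = 21.25 MHz.
163.5 MHz mod fs = 36 MHz.
36 MHz > fs/2 = 21.25 MHz, folds to fs − 36 MHz = 6.5 MHz.
132 MHz mod fs = 4.5 MHz.
4.5 MHz ≤ fs/2 = 21.25 MHz, appears at 4.5 MHz.
26 MHz > fs/2 = 21.25 MHz, folds to fs − 26 MHz = 16.5 MHz.
134.5 MHz mod fs = 7 MHz.
7 MHz ≤ fs/2 = 21.25 MHz, appears at 7 MHz.
Distinct values: {4.5 MHz, 6.5 MHz, 7 MHz, 16.5 MHz} → 4.

4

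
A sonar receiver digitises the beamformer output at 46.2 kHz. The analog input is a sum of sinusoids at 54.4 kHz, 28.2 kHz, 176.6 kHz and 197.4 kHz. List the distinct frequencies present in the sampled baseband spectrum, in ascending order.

fs/2 = 23.1 kHz.
54.4 kHz mod fs = 8.2 kHz.
8.2 kHz ≤ fs/2 = 23.1 kHz, appears at 8.2 kHz.
28.2 kHz > fs/2 = 23.1 kHz, folds to fs − 28.2 kHz = 18 kHz.
176.6 kHz mod fs = 38 kHz.
38 kHz > fs/2 = 23.1 kHz, folds to fs − 38 kHz = 8.2 kHz.
197.4 kHz mod fs = 12.6 kHz.
12.6 kHz ≤ fs/2 = 23.1 kHz, appears at 12.6 kHz.
Distinct values: {8.2 kHz, 12.6 kHz, 18 kHz}.

8.2 kHz, 12.6 kHz, 18 kHz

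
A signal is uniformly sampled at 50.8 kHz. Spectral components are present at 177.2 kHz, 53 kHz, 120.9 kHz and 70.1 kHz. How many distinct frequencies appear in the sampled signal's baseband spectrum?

fs/2 = 25.4 kHz.
177.2 kHz mod fs = 24.8 kHz.
24.8 kHz ≤ fs/2 = 25.4 kHz, appears at 24.8 kHz.
53 kHz mod fs = 2.2 kHz.
2.2 kHz ≤ fs/2 = 25.4 kHz, appears at 2.2 kHz.
120.9 kHz mod fs = 19.3 kHz.
19.3 kHz ≤ fs/2 = 25.4 kHz, appears at 19.3 kHz.
70.1 kHz mod fs = 19.3 kHz.
19.3 kHz ≤ fs/2 = 25.4 kHz, appears at 19.3 kHz.
Distinct values: {2.2 kHz, 19.3 kHz, 24.8 kHz} → 3.

3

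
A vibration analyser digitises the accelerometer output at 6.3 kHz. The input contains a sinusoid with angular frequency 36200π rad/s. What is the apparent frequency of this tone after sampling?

ω = 36200π rad/s → f = ω/(2π) = 18100 Hz = 18.1 kHz.
18.1 kHz mod fs = 5.5 kHz.
5.5 kHz > fs/2 = 3.15 kHz, folds to fs − 5.5 kHz = 0.8 kHz.

0.8 kHz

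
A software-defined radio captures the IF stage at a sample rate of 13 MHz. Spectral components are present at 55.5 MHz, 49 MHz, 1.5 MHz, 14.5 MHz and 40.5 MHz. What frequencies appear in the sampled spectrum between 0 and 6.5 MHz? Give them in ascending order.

fs/2 = 6.5 MHz.
55.5 MHz mod fs = 3.5 MHz.
3.5 MHz ≤ fs/2 = 6.5 MHz, appears at 3.5 MHz.
49 MHz mod fs = 10 MHz.
10 MHz > fs/2 = 6.5 MHz, folds to fs − 10 MHz = 3 MHz.
1.5 MHz ≤ fs/2 = 6.5 MHz, passes unchanged.
14.5 MHz mod fs = 1.5 MHz.
1.5 MHz ≤ fs/2 = 6.5 MHz, appears at 1.5 MHz.
40.5 MHz mod fs = 1.5 MHz.
1.5 MHz ≤ fs/2 = 6.5 MHz, appears at 1.5 MHz.
Distinct values: {1.5 MHz, 3 MHz, 3.5 MHz}.

1.5 MHz, 3 MHz, 3.5 MHz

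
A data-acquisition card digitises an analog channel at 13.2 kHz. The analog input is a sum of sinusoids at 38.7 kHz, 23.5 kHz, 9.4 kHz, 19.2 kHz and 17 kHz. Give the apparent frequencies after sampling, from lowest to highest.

0.9 kHz, 2.9 kHz, 3.8 kHz, 6 kHz

fs/2 = 6.6 kHz.
38.7 kHz mod fs = 12.3 kHz.
12.3 kHz > fs/2 = 6.6 kHz, folds to fs − 12.3 kHz = 0.9 kHz.
23.5 kHz mod fs = 10.3 kHz.
10.3 kHz > fs/2 = 6.6 kHz, folds to fs − 10.3 kHz = 2.9 kHz.
9.4 kHz > fs/2 = 6.6 kHz, folds to fs − 9.4 kHz = 3.8 kHz.
19.2 kHz mod fs = 6 kHz.
6 kHz ≤ fs/2 = 6.6 kHz, appears at 6 kHz.
17 kHz mod fs = 3.8 kHz.
3.8 kHz ≤ fs/2 = 6.6 kHz, appears at 3.8 kHz.
Distinct values: {0.9 kHz, 2.9 kHz, 3.8 kHz, 6 kHz}.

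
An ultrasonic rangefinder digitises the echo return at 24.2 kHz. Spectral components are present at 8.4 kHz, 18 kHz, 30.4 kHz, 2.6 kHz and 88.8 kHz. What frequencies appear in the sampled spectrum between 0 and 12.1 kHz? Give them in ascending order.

fs/2 = 12.1 kHz.
8.4 kHz ≤ fs/2 = 12.1 kHz, passes unchanged.
18 kHz > fs/2 = 12.1 kHz, folds to fs − 18 kHz = 6.2 kHz.
30.4 kHz mod fs = 6.2 kHz.
6.2 kHz ≤ fs/2 = 12.1 kHz, appears at 6.2 kHz.
2.6 kHz ≤ fs/2 = 12.1 kHz, passes unchanged.
88.8 kHz mod fs = 16.2 kHz.
16.2 kHz > fs/2 = 12.1 kHz, folds to fs − 16.2 kHz = 8 kHz.
Distinct values: {2.6 kHz, 6.2 kHz, 8 kHz, 8.4 kHz}.

2.6 kHz, 6.2 kHz, 8 kHz, 8.4 kHz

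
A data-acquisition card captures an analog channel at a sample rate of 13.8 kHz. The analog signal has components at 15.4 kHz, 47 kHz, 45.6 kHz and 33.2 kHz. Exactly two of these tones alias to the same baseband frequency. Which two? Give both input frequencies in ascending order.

fs/2 = 6.9 kHz.
15.4 kHz mod fs = 1.6 kHz.
1.6 kHz ≤ fs/2 = 6.9 kHz, appears at 1.6 kHz.
47 kHz mod fs = 5.6 kHz.
5.6 kHz ≤ fs/2 = 6.9 kHz, appears at 5.6 kHz.
45.6 kHz mod fs = 4.2 kHz.
4.2 kHz ≤ fs/2 = 6.9 kHz, appears at 4.2 kHz.
33.2 kHz mod fs = 5.6 kHz.
5.6 kHz ≤ fs/2 = 6.9 kHz, appears at 5.6 kHz.
33.2 kHz and 47 kHz both map to 5.6 kHz.

33.2 kHz, 47 kHz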